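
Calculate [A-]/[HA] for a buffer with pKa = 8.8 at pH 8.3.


[A-]/[HA] = 10^(pH - pKa)
= 10^(8.3 - 8.8)
= 0.3162

0.3162


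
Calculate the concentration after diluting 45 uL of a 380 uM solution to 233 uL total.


C2 = C1 * V1 / V2
C2 = 380 * 45 / 233
C2 = 73.3906 uM

73.3906 uM


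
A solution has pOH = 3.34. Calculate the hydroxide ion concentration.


[OH-] = 10^(-pOH)
[OH-] = 10^(-3.34)
[OH-] = 4.571e-04 M

4.571e-04 M


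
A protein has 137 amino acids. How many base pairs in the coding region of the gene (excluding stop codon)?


Each amino acid = 1 codon = 3 bp
bp = 137 * 3 = 411 bp

411 bp


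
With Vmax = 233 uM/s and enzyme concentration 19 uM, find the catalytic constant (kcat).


kcat = Vmax / [E]t
kcat = 233 / 19
kcat = 12.2632 s^-1

12.2632 s^-1


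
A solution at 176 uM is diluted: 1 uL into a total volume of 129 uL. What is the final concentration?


C2 = C1 * V1 / V2
C2 = 176 * 1 / 129
C2 = 1.3643 uM

1.3643 uM


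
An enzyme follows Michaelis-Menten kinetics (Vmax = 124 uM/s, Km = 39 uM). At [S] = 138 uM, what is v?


v = Vmax * [S] / (Km + [S])
v = 124 * 138 / (39 + 138)
v = 96.678 uM/s

96.678 uM/s


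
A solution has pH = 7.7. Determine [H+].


[H+] = 10^(-pH)
[H+] = 10^(-7.7)
[H+] = 1.995e-08 M

1.995e-08 M


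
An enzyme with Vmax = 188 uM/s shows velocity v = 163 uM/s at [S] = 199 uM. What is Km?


Km = [S] * (Vmax - v) / v
Km = 199 * (188 - 163) / 163
Km = 30.5215 uM

30.5215 uM


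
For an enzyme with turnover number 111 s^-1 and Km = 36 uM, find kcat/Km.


Catalytic efficiency = kcat / Km
= 111 / 36
= 3.0833 uM^-1*s^-1

3.0833 uM^-1*s^-1


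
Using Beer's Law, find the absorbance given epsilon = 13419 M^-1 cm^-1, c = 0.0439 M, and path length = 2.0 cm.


A = epsilon * c * l
A = 13419 * 0.0439 * 2.0
A = 1178.1882

1178.1882


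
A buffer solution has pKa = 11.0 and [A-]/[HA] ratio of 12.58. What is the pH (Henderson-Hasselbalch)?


pH = pKa + log10([A-]/[HA])
pH = 11.0 + log10(12.58)
pH = 12.0997

12.0997


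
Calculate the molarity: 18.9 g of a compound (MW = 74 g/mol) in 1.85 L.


C = (mass / MW) / volume
C = (18.9 / 74) / 1.85
C = 0.1381 M

0.1381 M


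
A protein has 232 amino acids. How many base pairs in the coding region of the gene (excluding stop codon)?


Each amino acid = 1 codon = 3 bp
bp = 232 * 3 = 696 bp

696 bp


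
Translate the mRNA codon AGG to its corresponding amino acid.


Standard genetic code lookup.
Codon AGG -> Arg

Arg


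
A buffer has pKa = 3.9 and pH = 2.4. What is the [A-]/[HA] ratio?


[A-]/[HA] = 10^(pH - pKa)
= 10^(2.4 - 3.9)
= 0.0316

0.0316


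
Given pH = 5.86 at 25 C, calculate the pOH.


pOH = 14 - pH
pOH = 14 - 5.86
pOH = 8.14

8.14


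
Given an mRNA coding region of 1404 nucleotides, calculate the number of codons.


codons = nucleotides / 3
codons = 1404 / 3 = 468

468


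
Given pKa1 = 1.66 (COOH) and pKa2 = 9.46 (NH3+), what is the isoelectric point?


pI = (pKa1 + pKa2) / 2
pI = (1.66 + 9.46) / 2
pI = 5.56

5.56


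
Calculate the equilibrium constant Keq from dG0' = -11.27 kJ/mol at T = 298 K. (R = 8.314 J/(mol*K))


Keq = exp(-dG0 * 1000 / (R * T))
Keq = exp(-(-11.27) * 1000 / (8.314 * 298))
Keq = 94.5197

94.5197


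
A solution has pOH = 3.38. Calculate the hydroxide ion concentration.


[OH-] = 10^(-pOH)
[OH-] = 10^(-3.38)
[OH-] = 4.169e-04 M

4.169e-04 M


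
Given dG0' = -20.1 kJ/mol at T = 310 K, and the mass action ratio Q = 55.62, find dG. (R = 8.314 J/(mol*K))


dG = dG0' + RT * ln(Q) / 1000
dG = -20.1 + 8.314 * 310 * ln(55.62) / 1000
dG = -9.7428 kJ/mol

-9.7428 kJ/mol


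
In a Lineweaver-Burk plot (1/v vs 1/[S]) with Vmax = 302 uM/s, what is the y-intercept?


y-intercept = 1/Vmax
= 1/302
= 0.0033 s/uM

0.0033 s/uM


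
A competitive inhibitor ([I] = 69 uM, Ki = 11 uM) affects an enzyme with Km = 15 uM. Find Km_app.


Km_app = Km * (1 + [I]/Ki)
Km_app = 15 * (1 + 69/11)
Km_app = 109.0909 uM

109.0909 uM


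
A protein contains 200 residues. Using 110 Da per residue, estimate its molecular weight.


MW = n_residues * 110 Da
MW = 200 * 110
MW = 22000 Da

22000 Da


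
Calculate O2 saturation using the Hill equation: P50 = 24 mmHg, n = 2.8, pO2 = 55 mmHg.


Y = pO2^n / (P50^n + pO2^n)
Y = 55^2.8 / (24^2.8 + 55^2.8)
Y = 91.07%

91.07%


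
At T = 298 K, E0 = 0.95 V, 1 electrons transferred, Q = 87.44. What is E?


E = E0 - (RT/nF) * ln(Q)
E = 0.95 - (8.314 * 298 / (1 * 96485)) * ln(87.44)
E = 0.8352 V

0.8352 V


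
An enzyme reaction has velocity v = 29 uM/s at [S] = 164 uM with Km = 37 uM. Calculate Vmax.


Vmax = v * (Km + [S]) / [S]
Vmax = 29 * (37 + 164) / 164
Vmax = 35.5427 uM/s

35.5427 uM/s


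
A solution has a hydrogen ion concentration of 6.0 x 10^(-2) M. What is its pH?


pH = -log10([H+])
pH = -log10(6.0 x 10^(-2))
pH = 1.2218

1.2218


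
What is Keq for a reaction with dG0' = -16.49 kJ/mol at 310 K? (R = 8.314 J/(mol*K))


Keq = exp(-dG0 * 1000 / (R * T))
Keq = exp(-(-16.49) * 1000 / (8.314 * 310))
Keq = 600.6842

600.6842


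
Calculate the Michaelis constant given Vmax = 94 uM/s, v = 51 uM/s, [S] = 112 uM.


Km = [S] * (Vmax - v) / v
Km = 112 * (94 - 51) / 51
Km = 94.4314 uM

94.4314 uM


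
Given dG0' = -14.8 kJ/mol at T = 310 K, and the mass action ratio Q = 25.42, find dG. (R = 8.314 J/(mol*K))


dG = dG0' + RT * ln(Q) / 1000
dG = -14.8 + 8.314 * 310 * ln(25.42) / 1000
dG = -6.4609 kJ/mol

-6.4609 kJ/mol


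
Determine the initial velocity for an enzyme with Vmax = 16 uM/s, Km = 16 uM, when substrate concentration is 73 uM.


v = Vmax * [S] / (Km + [S])
v = 16 * 73 / (16 + 73)
v = 13.1236 uM/s

13.1236 uM/s


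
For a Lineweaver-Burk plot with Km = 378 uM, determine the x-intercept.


x-intercept = -1/Km
= -1/378
= -0.0026 1/uM

-0.0026 1/uM


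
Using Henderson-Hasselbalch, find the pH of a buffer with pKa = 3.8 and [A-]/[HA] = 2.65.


pH = pKa + log10([A-]/[HA])
pH = 3.8 + log10(2.65)
pH = 4.2232

4.2232


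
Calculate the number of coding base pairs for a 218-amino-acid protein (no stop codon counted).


Each amino acid = 1 codon = 3 bp
bp = 218 * 3 = 654 bp

654 bp


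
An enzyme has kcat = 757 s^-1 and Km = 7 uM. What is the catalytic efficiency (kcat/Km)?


Catalytic efficiency = kcat / Km
= 757 / 7
= 108.1429 uM^-1*s^-1

108.1429 uM^-1*s^-1


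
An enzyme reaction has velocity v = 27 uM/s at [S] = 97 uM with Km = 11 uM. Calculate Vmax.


Vmax = v * (Km + [S]) / [S]
Vmax = 27 * (11 + 97) / 97
Vmax = 30.0619 uM/s

30.0619 uM/s


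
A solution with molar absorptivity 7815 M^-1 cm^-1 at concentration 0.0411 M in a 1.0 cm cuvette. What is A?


A = epsilon * c * l
A = 7815 * 0.0411 * 1.0
A = 321.1965

321.1965


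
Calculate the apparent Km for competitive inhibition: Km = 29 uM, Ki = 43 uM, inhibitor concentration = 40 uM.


Km_app = Km * (1 + [I]/Ki)
Km_app = 29 * (1 + 40/43)
Km_app = 55.9767 uM

55.9767 uM


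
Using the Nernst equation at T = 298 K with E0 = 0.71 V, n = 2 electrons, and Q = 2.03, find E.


E = E0 - (RT/nF) * ln(Q)
E = 0.71 - (8.314 * 298 / (2 * 96485)) * ln(2.03)
E = 0.7009 V

0.7009 V


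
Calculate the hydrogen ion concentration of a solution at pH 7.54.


[H+] = 10^(-pH)
[H+] = 10^(-7.54)
[H+] = 2.884e-08 M

2.884e-08 M


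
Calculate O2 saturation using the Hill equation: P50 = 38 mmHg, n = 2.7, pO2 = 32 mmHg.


Y = pO2^n / (P50^n + pO2^n)
Y = 32^2.7 / (38^2.7 + 32^2.7)
Y = 38.6%

38.6%


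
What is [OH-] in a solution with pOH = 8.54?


[OH-] = 10^(-pOH)
[OH-] = 10^(-8.54)
[OH-] = 2.884e-09 M

2.884e-09 M


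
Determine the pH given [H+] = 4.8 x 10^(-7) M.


pH = -log10([H+])
pH = -log10(4.8 x 10^(-7))
pH = 6.3188

6.3188


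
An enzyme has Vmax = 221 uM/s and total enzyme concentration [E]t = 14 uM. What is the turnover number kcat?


kcat = Vmax / [E]t
kcat = 221 / 14
kcat = 15.7857 s^-1

15.7857 s^-1


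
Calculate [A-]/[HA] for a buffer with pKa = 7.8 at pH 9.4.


[A-]/[HA] = 10^(pH - pKa)
= 10^(9.4 - 7.8)
= 39.8107

39.8107


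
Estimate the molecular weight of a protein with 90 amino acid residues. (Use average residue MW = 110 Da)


MW = n_residues * 110 Da
MW = 90 * 110
MW = 9900 Da

9900 Da


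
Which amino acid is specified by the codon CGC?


Standard genetic code lookup.
Codon CGC -> Arg

Arg


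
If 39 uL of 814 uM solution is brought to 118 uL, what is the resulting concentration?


C2 = C1 * V1 / V2
C2 = 814 * 39 / 118
C2 = 269.0339 uM

269.0339 uM


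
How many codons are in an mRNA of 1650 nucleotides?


codons = nucleotides / 3
codons = 1650 / 3 = 550

550


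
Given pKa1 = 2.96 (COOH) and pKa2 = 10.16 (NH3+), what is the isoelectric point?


pI = (pKa1 + pKa2) / 2
pI = (2.96 + 10.16) / 2
pI = 6.56

6.56


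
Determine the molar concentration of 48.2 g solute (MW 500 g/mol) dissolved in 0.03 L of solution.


C = (mass / MW) / volume
C = (48.2 / 500) / 0.03
C = 3.2133 M

3.2133 M


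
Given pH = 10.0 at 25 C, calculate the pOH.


pOH = 14 - pH
pOH = 14 - 10.0
pOH = 4.0

4.0


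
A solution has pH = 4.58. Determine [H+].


[H+] = 10^(-pH)
[H+] = 10^(-4.58)
[H+] = 2.630e-05 M

2.630e-05 M


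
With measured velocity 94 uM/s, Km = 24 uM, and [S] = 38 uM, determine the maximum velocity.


Vmax = v * (Km + [S]) / [S]
Vmax = 94 * (24 + 38) / 38
Vmax = 153.3684 uM/s

153.3684 uM/s


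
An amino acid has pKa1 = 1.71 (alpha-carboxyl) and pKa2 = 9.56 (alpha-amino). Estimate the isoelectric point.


pI = (pKa1 + pKa2) / 2
pI = (1.71 + 9.56) / 2
pI = 5.635

5.635


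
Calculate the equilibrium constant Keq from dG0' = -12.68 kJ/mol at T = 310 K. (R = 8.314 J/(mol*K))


Keq = exp(-dG0 * 1000 / (R * T))
Keq = exp(-(-12.68) * 1000 / (8.314 * 310))
Keq = 136.9754

136.9754


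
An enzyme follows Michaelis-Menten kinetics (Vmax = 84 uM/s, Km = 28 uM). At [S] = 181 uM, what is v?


v = Vmax * [S] / (Km + [S])
v = 84 * 181 / (28 + 181)
v = 72.7464 uM/s

72.7464 uM/s


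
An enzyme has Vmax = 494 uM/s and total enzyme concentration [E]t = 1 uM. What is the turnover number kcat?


kcat = Vmax / [E]t
kcat = 494 / 1
kcat = 494.0 s^-1

494.0 s^-1


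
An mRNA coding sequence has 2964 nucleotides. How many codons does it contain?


codons = nucleotides / 3
codons = 2964 / 3 = 988

988


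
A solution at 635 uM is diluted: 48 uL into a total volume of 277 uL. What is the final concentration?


C2 = C1 * V1 / V2
C2 = 635 * 48 / 277
C2 = 110.0361 uM

110.0361 uM


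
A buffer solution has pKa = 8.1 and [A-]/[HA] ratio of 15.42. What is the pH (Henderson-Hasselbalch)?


pH = pKa + log10([A-]/[HA])
pH = 8.1 + log10(15.42)
pH = 9.2881

9.2881


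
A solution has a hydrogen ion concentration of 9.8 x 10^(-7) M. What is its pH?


pH = -log10([H+])
pH = -log10(9.8 x 10^(-7))
pH = 6.0088

6.0088


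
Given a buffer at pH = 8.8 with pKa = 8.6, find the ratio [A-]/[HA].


[A-]/[HA] = 10^(pH - pKa)
= 10^(8.8 - 8.6)
= 1.5849

1.5849


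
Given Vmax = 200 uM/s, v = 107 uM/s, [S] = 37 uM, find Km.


Km = [S] * (Vmax - v) / v
Km = 37 * (200 - 107) / 107
Km = 32.1589 uM

32.1589 uM


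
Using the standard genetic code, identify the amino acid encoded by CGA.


Standard genetic code lookup.
Codon CGA -> Arg

Arg


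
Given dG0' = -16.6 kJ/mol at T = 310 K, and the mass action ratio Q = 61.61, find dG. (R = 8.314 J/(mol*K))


dG = dG0' + RT * ln(Q) / 1000
dG = -16.6 + 8.314 * 310 * ln(61.61) / 1000
dG = -5.9792 kJ/mol

-5.9792 kJ/mol


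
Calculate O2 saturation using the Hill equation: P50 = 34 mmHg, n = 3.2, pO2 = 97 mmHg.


Y = pO2^n / (P50^n + pO2^n)
Y = 97^3.2 / (34^3.2 + 97^3.2)
Y = 96.63%

96.63%


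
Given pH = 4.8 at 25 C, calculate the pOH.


pOH = 14 - pH
pOH = 14 - 4.8
pOH = 9.2

9.2


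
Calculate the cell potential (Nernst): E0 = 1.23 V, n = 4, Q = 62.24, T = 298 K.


E = E0 - (RT/nF) * ln(Q)
E = 1.23 - (8.314 * 298 / (4 * 96485)) * ln(62.24)
E = 1.2035 V

1.2035 V


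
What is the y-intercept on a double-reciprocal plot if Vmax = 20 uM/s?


y-intercept = 1/Vmax
= 1/20
= 0.05 s/uM

0.05 s/uM


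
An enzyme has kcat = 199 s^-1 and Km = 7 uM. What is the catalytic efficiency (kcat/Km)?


Catalytic efficiency = kcat / Km
= 199 / 7
= 28.4286 uM^-1*s^-1

28.4286 uM^-1*s^-1


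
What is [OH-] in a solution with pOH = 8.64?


[OH-] = 10^(-pOH)
[OH-] = 10^(-8.64)
[OH-] = 2.291e-09 M

2.291e-09 M


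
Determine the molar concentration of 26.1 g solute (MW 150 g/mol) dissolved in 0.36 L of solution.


C = (mass / MW) / volume
C = (26.1 / 150) / 0.36
C = 0.4833 M

0.4833 M


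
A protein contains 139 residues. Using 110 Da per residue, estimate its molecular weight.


MW = n_residues * 110 Da
MW = 139 * 110
MW = 15290 Da

15290 Da


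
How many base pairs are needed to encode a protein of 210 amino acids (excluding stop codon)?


Each amino acid = 1 codon = 3 bp
bp = 210 * 3 = 630 bp

630 bp


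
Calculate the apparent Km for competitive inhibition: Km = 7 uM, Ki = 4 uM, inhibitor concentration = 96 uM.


Km_app = Km * (1 + [I]/Ki)
Km_app = 7 * (1 + 96/4)
Km_app = 175.0 uM

175.0 uM


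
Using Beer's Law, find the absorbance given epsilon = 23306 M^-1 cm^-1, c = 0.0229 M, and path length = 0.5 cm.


A = epsilon * c * l
A = 23306 * 0.0229 * 0.5
A = 266.8537

266.8537


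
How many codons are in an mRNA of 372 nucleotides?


codons = nucleotides / 3
codons = 372 / 3 = 124

124


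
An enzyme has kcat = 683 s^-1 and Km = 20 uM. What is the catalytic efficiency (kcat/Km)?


Catalytic efficiency = kcat / Km
= 683 / 20
= 34.15 uM^-1*s^-1

34.15 uM^-1*s^-1


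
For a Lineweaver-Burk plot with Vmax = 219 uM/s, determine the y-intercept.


y-intercept = 1/Vmax
= 1/219
= 0.0046 s/uM

0.0046 s/uM


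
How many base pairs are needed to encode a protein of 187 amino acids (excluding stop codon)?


Each amino acid = 1 codon = 3 bp
bp = 187 * 3 = 561 bp

561 bp


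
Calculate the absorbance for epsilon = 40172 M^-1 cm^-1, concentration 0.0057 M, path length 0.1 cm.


A = epsilon * c * l
A = 40172 * 0.0057 * 0.1
A = 22.898

22.898


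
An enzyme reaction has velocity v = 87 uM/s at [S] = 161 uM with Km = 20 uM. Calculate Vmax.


Vmax = v * (Km + [S]) / [S]
Vmax = 87 * (20 + 161) / 161
Vmax = 97.8075 uM/s

97.8075 uM/s


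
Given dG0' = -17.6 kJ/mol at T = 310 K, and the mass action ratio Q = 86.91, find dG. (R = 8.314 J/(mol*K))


dG = dG0' + RT * ln(Q) / 1000
dG = -17.6 + 8.314 * 310 * ln(86.91) / 1000
dG = -6.0925 kJ/mol

-6.0925 kJ/mol


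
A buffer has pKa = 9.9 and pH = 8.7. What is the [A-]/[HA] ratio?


[A-]/[HA] = 10^(pH - pKa)
= 10^(8.7 - 9.9)
= 0.0631

0.0631


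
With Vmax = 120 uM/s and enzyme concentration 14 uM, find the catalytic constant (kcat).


kcat = Vmax / [E]t
kcat = 120 / 14
kcat = 8.5714 s^-1

8.5714 s^-1


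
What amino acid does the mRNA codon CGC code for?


Standard genetic code lookup.
Codon CGC -> Arg

Arg


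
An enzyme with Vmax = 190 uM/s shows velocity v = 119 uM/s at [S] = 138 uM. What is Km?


Km = [S] * (Vmax - v) / v
Km = 138 * (190 - 119) / 119
Km = 82.3361 uM

82.3361 uM


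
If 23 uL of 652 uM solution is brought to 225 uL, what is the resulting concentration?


C2 = C1 * V1 / V2
C2 = 652 * 23 / 225
C2 = 66.6489 uM

66.6489 uM


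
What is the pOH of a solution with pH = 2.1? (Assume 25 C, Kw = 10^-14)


pOH = 14 - pH
pOH = 14 - 2.1
pOH = 11.9

11.9


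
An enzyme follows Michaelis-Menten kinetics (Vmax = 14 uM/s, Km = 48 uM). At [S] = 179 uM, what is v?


v = Vmax * [S] / (Km + [S])
v = 14 * 179 / (48 + 179)
v = 11.0396 uM/s

11.0396 uM/s


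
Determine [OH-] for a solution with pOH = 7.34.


[OH-] = 10^(-pOH)
[OH-] = 10^(-7.34)
[OH-] = 4.571e-08 M

4.571e-08 M


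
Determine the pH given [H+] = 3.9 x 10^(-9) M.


pH = -log10([H+])
pH = -log10(3.9 x 10^(-9))
pH = 8.4089

8.4089


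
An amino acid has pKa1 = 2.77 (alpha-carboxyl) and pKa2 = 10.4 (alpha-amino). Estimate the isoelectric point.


pI = (pKa1 + pKa2) / 2
pI = (2.77 + 10.4) / 2
pI = 6.585

6.585


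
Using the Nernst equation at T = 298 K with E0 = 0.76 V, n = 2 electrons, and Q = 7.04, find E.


E = E0 - (RT/nF) * ln(Q)
E = 0.76 - (8.314 * 298 / (2 * 96485)) * ln(7.04)
E = 0.7349 V

0.7349 V


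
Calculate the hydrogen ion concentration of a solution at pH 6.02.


[H+] = 10^(-pH)
[H+] = 10^(-6.02)
[H+] = 9.550e-07 M

9.550e-07 M


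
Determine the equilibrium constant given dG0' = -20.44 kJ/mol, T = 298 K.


Keq = exp(-dG0 * 1000 / (R * T))
Keq = exp(-(-20.44) * 1000 / (8.314 * 298))
Keq = 3827.6737

3827.6737


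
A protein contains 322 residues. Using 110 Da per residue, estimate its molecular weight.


MW = n_residues * 110 Da
MW = 322 * 110
MW = 35420 Da

35420 Da


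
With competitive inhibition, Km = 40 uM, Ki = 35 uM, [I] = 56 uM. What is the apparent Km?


Km_app = Km * (1 + [I]/Ki)
Km_app = 40 * (1 + 56/35)
Km_app = 104.0 uM

104.0 uM


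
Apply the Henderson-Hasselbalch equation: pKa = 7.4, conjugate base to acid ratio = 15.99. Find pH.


pH = pKa + log10([A-]/[HA])
pH = 7.4 + log10(15.99)
pH = 8.6038

8.6038


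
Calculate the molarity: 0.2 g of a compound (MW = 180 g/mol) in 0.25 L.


C = (mass / MW) / volume
C = (0.2 / 180) / 0.25
C = 0.0044 M

0.0044 M


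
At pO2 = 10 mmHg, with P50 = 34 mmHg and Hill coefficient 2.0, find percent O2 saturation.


Y = pO2^n / (P50^n + pO2^n)
Y = 10^2.0 / (34^2.0 + 10^2.0)
Y = 7.96%

7.96%


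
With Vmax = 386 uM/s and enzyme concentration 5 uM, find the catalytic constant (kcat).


kcat = Vmax / [E]t
kcat = 386 / 5
kcat = 77.2 s^-1

77.2 s^-1


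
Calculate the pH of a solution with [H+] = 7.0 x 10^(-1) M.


pH = -log10([H+])
pH = -log10(7.0 x 10^(-1))
pH = 0.1549

0.1549


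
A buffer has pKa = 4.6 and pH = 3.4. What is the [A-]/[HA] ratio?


[A-]/[HA] = 10^(pH - pKa)
= 10^(3.4 - 4.6)
= 0.0631

0.0631


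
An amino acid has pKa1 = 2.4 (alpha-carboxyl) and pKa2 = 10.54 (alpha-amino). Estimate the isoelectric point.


pI = (pKa1 + pKa2) / 2
pI = (2.4 + 10.54) / 2
pI = 6.47

6.47


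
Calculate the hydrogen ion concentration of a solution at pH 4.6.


[H+] = 10^(-pH)
[H+] = 10^(-4.6)
[H+] = 2.512e-05 M

2.512e-05 M


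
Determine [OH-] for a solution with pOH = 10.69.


[OH-] = 10^(-pOH)
[OH-] = 10^(-10.69)
[OH-] = 2.042e-11 M

2.042e-11 M


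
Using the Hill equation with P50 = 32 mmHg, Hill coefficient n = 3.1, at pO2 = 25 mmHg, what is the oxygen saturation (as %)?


Y = pO2^n / (P50^n + pO2^n)
Y = 25^3.1 / (32^3.1 + 25^3.1)
Y = 31.75%

31.75%


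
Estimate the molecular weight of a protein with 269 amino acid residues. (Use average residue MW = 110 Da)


MW = n_residues * 110 Da
MW = 269 * 110
MW = 29590 Da

29590 Da


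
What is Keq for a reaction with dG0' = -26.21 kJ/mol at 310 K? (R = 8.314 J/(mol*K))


Keq = exp(-dG0 * 1000 / (R * T))
Keq = exp(-(-26.21) * 1000 / (8.314 * 310))
Keq = 26092.4025

26092.4025


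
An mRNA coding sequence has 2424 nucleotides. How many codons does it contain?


codons = nucleotides / 3
codons = 2424 / 3 = 808

808


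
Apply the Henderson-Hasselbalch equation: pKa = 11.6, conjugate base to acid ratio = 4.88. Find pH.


pH = pKa + log10([A-]/[HA])
pH = 11.6 + log10(4.88)
pH = 12.2884

12.2884


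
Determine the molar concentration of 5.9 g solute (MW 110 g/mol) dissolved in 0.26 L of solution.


C = (mass / MW) / volume
C = (5.9 / 110) / 0.26
C = 0.2063 M

0.2063 M


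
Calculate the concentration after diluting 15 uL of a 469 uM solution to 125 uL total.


C2 = C1 * V1 / V2
C2 = 469 * 15 / 125
C2 = 56.28 uM

56.28 uM


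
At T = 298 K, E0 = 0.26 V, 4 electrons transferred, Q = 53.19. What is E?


E = E0 - (RT/nF) * ln(Q)
E = 0.26 - (8.314 * 298 / (4 * 96485)) * ln(53.19)
E = 0.2345 V

0.2345 V


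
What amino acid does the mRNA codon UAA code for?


Standard genetic code lookup.
Codon UAA -> Stop

Stop


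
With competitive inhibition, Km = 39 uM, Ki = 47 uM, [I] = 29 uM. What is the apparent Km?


Km_app = Km * (1 + [I]/Ki)
Km_app = 39 * (1 + 29/47)
Km_app = 63.0638 uM

63.0638 uM


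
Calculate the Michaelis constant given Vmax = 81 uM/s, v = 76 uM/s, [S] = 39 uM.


Km = [S] * (Vmax - v) / v
Km = 39 * (81 - 76) / 76
Km = 2.5658 uM

2.5658 uM


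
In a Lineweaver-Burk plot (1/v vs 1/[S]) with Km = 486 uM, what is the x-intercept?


x-intercept = -1/Km
= -1/486
= -0.0021 1/uM

-0.0021 1/uM


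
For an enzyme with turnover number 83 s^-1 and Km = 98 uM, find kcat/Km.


Catalytic efficiency = kcat / Km
= 83 / 98
= 0.8469 uM^-1*s^-1

0.8469 uM^-1*s^-1


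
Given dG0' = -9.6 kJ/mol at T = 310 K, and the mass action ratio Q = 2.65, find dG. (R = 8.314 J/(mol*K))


dG = dG0' + RT * ln(Q) / 1000
dG = -9.6 + 8.314 * 310 * ln(2.65) / 1000
dG = -7.0882 kJ/mol

-7.0882 kJ/mol


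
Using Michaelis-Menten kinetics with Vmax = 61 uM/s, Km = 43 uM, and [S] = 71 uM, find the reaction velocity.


v = Vmax * [S] / (Km + [S])
v = 61 * 71 / (43 + 71)
v = 37.9912 uM/s

37.9912 uM/s


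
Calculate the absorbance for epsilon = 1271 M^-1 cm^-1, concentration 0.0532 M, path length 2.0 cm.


A = epsilon * c * l
A = 1271 * 0.0532 * 2.0
A = 135.2344

135.2344


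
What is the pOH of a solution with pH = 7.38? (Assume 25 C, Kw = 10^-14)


pOH = 14 - pH
pOH = 14 - 7.38
pOH = 6.62

6.62


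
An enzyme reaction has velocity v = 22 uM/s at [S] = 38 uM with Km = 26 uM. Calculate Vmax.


Vmax = v * (Km + [S]) / [S]
Vmax = 22 * (26 + 38) / 38
Vmax = 37.0526 uM/s

37.0526 uM/s


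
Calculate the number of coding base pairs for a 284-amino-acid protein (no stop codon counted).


Each amino acid = 1 codon = 3 bp
bp = 284 * 3 = 852 bp

852 bp


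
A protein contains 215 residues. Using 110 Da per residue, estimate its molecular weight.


MW = n_residues * 110 Da
MW = 215 * 110
MW = 23650 Da

23650 Da


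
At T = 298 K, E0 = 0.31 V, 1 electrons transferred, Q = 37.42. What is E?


E = E0 - (RT/nF) * ln(Q)
E = 0.31 - (8.314 * 298 / (1 * 96485)) * ln(37.42)
E = 0.217 V

0.217 V


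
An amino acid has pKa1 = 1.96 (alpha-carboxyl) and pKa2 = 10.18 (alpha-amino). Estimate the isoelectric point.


pI = (pKa1 + pKa2) / 2
pI = (1.96 + 10.18) / 2
pI = 6.07

6.07


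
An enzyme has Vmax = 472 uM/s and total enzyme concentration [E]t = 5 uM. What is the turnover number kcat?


kcat = Vmax / [E]t
kcat = 472 / 5
kcat = 94.4 s^-1

94.4 s^-1


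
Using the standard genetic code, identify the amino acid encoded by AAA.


Standard genetic code lookup.
Codon AAA -> Lys

Lys


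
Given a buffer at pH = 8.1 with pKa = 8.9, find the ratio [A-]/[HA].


[A-]/[HA] = 10^(pH - pKa)
= 10^(8.1 - 8.9)
= 0.1585

0.1585


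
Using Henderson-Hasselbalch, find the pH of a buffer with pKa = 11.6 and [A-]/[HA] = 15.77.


pH = pKa + log10([A-]/[HA])
pH = 11.6 + log10(15.77)
pH = 12.7978

12.7978


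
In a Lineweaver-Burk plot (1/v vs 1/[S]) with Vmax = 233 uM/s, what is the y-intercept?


y-intercept = 1/Vmax
= 1/233
= 0.0043 s/uM

0.0043 s/uM


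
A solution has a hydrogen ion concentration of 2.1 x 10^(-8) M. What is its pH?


pH = -log10([H+])
pH = -log10(2.1 x 10^(-8))
pH = 7.6778

7.6778


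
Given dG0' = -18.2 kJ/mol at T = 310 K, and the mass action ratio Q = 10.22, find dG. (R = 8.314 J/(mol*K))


dG = dG0' + RT * ln(Q) / 1000
dG = -18.2 + 8.314 * 310 * ln(10.22) / 1000
dG = -12.2094 kJ/mol

-12.2094 kJ/mol


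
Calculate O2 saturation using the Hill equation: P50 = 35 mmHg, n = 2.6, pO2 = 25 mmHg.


Y = pO2^n / (P50^n + pO2^n)
Y = 25^2.6 / (35^2.6 + 25^2.6)
Y = 29.43%

29.43%


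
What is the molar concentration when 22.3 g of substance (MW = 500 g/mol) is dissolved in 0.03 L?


C = (mass / MW) / volume
C = (22.3 / 500) / 0.03
C = 1.4867 M

1.4867 M


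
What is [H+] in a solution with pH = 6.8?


[H+] = 10^(-pH)
[H+] = 10^(-6.8)
[H+] = 1.585e-07 M

1.585e-07 M


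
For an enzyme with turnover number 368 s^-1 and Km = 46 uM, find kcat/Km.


Catalytic efficiency = kcat / Km
= 368 / 46
= 8.0 uM^-1*s^-1

8.0 uM^-1*s^-1


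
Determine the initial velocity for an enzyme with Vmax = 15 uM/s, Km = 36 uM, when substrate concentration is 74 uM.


v = Vmax * [S] / (Km + [S])
v = 15 * 74 / (36 + 74)
v = 10.0909 uM/s

10.0909 uM/s


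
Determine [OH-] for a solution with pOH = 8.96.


[OH-] = 10^(-pOH)
[OH-] = 10^(-8.96)
[OH-] = 1.096e-09 M

1.096e-09 M


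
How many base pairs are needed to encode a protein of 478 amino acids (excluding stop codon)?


Each amino acid = 1 codon = 3 bp
bp = 478 * 3 = 1434 bp

1434 bp


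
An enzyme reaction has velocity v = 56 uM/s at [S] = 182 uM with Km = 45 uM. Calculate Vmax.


Vmax = v * (Km + [S]) / [S]
Vmax = 56 * (45 + 182) / 182
Vmax = 69.8462 uM/s

69.8462 uM/s


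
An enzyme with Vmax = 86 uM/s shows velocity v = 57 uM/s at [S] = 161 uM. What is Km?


Km = [S] * (Vmax - v) / v
Km = 161 * (86 - 57) / 57
Km = 81.9123 uM

81.9123 uM


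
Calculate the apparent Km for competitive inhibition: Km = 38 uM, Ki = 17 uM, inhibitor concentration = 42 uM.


Km_app = Km * (1 + [I]/Ki)
Km_app = 38 * (1 + 42/17)
Km_app = 131.8824 uM

131.8824 uM


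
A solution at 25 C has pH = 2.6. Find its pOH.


pOH = 14 - pH
pOH = 14 - 2.6
pOH = 11.4

11.4


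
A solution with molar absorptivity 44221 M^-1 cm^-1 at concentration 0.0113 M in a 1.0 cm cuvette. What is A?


A = epsilon * c * l
A = 44221 * 0.0113 * 1.0
A = 499.6973

499.6973


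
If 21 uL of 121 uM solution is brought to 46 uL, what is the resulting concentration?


C2 = C1 * V1 / V2
C2 = 121 * 21 / 46
C2 = 55.2391 uM

55.2391 uM


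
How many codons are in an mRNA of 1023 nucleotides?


codons = nucleotides / 3
codons = 1023 / 3 = 341

341


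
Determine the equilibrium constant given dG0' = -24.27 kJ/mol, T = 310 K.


Keq = exp(-dG0 * 1000 / (R * T))
Keq = exp(-(-24.27) * 1000 / (8.314 * 310))
Keq = 12291.7726

12291.7726


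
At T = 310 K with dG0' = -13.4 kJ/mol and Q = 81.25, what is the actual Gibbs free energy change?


dG = dG0' + RT * ln(Q) / 1000
dG = -13.4 + 8.314 * 310 * ln(81.25) / 1000
dG = -2.0661 kJ/mol

-2.0661 kJ/mol


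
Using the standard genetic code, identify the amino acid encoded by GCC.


Standard genetic code lookup.
Codon GCC -> Ala

Ala


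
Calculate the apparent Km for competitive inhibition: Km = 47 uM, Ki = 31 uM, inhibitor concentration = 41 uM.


Km_app = Km * (1 + [I]/Ki)
Km_app = 47 * (1 + 41/31)
Km_app = 109.1613 uM

109.1613 uM


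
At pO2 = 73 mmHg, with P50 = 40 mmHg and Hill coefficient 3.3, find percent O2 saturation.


Y = pO2^n / (P50^n + pO2^n)
Y = 73^3.3 / (40^3.3 + 73^3.3)
Y = 87.92%

87.92%


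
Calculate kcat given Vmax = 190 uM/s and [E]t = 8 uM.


kcat = Vmax / [E]t
kcat = 190 / 8
kcat = 23.75 s^-1

23.75 s^-1


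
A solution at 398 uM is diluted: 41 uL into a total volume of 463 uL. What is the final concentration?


C2 = C1 * V1 / V2
C2 = 398 * 41 / 463
C2 = 35.2441 uM

35.2441 uM


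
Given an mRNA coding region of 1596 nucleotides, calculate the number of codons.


codons = nucleotides / 3
codons = 1596 / 3 = 532

532


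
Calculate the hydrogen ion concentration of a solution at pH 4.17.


[H+] = 10^(-pH)
[H+] = 10^(-4.17)
[H+] = 6.761e-05 M

6.761e-05 M


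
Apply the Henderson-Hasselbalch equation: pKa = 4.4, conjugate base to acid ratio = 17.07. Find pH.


pH = pKa + log10([A-]/[HA])
pH = 4.4 + log10(17.07)
pH = 5.6322

5.6322


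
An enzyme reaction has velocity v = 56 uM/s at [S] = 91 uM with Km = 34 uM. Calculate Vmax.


Vmax = v * (Km + [S]) / [S]
Vmax = 56 * (34 + 91) / 91
Vmax = 76.9231 uM/s

76.9231 uM/s


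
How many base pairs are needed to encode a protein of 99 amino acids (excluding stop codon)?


Each amino acid = 1 codon = 3 bp
bp = 99 * 3 = 297 bp

297 bp


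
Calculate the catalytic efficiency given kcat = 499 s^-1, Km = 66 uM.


Catalytic efficiency = kcat / Km
= 499 / 66
= 7.5606 uM^-1*s^-1

7.5606 uM^-1*s^-1


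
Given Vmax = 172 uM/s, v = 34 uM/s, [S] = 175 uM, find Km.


Km = [S] * (Vmax - v) / v
Km = 175 * (172 - 34) / 34
Km = 710.2941 uM

710.2941 uM


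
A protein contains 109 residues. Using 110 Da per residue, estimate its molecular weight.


MW = n_residues * 110 Da
MW = 109 * 110
MW = 11990 Da

11990 Da


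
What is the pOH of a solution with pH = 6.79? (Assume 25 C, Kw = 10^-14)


pOH = 14 - pH
pOH = 14 - 6.79
pOH = 7.21

7.21


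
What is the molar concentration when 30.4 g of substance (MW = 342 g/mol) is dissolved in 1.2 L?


C = (mass / MW) / volume
C = (30.4 / 342) / 1.2
C = 0.0741 M

0.0741 M


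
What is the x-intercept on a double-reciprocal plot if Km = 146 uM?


x-intercept = -1/Km
= -1/146
= -0.0068 1/uM

-0.0068 1/uM


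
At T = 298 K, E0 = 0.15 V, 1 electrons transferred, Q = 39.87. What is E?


E = E0 - (RT/nF) * ln(Q)
E = 0.15 - (8.314 * 298 / (1 * 96485)) * ln(39.87)
E = 0.0554 V

0.0554 V


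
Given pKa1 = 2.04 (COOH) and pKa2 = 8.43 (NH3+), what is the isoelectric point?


pI = (pKa1 + pKa2) / 2
pI = (2.04 + 8.43) / 2
pI = 5.235

5.235


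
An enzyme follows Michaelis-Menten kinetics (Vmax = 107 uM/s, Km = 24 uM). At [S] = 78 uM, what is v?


v = Vmax * [S] / (Km + [S])
v = 107 * 78 / (24 + 78)
v = 81.8235 uM/s

81.8235 uM/s


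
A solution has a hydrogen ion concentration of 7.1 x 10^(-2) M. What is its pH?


pH = -log10([H+])
pH = -log10(7.1 x 10^(-2))
pH = 1.1487

1.1487


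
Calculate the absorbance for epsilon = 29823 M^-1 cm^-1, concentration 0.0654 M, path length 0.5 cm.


A = epsilon * c * l
A = 29823 * 0.0654 * 0.5
A = 975.2121

975.2121


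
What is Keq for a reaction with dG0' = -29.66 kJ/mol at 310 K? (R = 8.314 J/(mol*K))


Keq = exp(-dG0 * 1000 / (R * T))
Keq = exp(-(-29.66) * 1000 / (8.314 * 310))
Keq = 99507.5557

99507.5557


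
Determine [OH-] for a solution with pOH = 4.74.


[OH-] = 10^(-pOH)
[OH-] = 10^(-4.74)
[OH-] = 1.820e-05 M

1.820e-05 M


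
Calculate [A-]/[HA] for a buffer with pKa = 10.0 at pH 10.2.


[A-]/[HA] = 10^(pH - pKa)
= 10^(10.2 - 10.0)
= 1.5849

1.5849


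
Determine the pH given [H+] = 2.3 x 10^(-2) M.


pH = -log10([H+])
pH = -log10(2.3 x 10^(-2))
pH = 1.6383

1.6383


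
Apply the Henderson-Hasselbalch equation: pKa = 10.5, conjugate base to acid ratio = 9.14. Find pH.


pH = pKa + log10([A-]/[HA])
pH = 10.5 + log10(9.14)
pH = 11.4609

11.4609


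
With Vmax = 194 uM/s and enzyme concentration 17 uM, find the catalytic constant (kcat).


kcat = Vmax / [E]t
kcat = 194 / 17
kcat = 11.4118 s^-1

11.4118 s^-1


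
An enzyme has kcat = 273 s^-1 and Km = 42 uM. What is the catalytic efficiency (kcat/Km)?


Catalytic efficiency = kcat / Km
= 273 / 42
= 6.5 uM^-1*s^-1

6.5 uM^-1*s^-1


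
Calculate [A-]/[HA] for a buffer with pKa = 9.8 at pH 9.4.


[A-]/[HA] = 10^(pH - pKa)
= 10^(9.4 - 9.8)
= 0.3981

0.3981


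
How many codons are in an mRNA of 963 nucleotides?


codons = nucleotides / 3
codons = 963 / 3 = 321

321


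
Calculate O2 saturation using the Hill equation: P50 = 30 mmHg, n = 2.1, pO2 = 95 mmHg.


Y = pO2^n / (P50^n + pO2^n)
Y = 95^2.1 / (30^2.1 + 95^2.1)
Y = 91.84%

91.84%


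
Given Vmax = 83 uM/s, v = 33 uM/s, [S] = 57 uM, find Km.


Km = [S] * (Vmax - v) / v
Km = 57 * (83 - 33) / 33
Km = 86.3636 uM

86.3636 uM


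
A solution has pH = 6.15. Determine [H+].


[H+] = 10^(-pH)
[H+] = 10^(-6.15)
[H+] = 7.079e-07 M

7.079e-07 M


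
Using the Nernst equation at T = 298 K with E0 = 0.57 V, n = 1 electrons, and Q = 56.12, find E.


E = E0 - (RT/nF) * ln(Q)
E = 0.57 - (8.314 * 298 / (1 * 96485)) * ln(56.12)
E = 0.4666 V

0.4666 V


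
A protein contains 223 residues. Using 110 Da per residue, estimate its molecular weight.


MW = n_residues * 110 Da
MW = 223 * 110
MW = 24530 Da

24530 Da


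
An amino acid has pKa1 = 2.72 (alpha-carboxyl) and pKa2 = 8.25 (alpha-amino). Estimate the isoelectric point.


pI = (pKa1 + pKa2) / 2
pI = (2.72 + 8.25) / 2
pI = 5.485

5.485


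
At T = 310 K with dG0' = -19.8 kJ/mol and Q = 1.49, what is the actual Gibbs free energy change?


dG = dG0' + RT * ln(Q) / 1000
dG = -19.8 + 8.314 * 310 * ln(1.49) / 1000
dG = -18.7722 kJ/mol

-18.7722 kJ/mol


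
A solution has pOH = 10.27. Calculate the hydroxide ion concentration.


[OH-] = 10^(-pOH)
[OH-] = 10^(-10.27)
[OH-] = 5.370e-11 M

5.370e-11 M


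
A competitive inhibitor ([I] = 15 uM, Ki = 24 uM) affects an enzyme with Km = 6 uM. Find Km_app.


Km_app = Km * (1 + [I]/Ki)
Km_app = 6 * (1 + 15/24)
Km_app = 9.75 uM

9.75 uM


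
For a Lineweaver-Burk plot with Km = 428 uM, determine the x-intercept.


x-intercept = -1/Km
= -1/428
= -0.0023 1/uM

-0.0023 1/uM


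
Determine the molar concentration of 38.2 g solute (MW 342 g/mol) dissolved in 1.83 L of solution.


C = (mass / MW) / volume
C = (38.2 / 342) / 1.83
C = 0.061 M

0.061 M


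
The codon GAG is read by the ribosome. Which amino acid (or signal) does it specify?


Standard genetic code lookup.
Codon GAG -> Glu

Glu


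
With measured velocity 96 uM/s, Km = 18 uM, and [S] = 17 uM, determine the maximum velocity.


Vmax = v * (Km + [S]) / [S]
Vmax = 96 * (18 + 17) / 17
Vmax = 197.6471 uM/s

197.6471 uM/s


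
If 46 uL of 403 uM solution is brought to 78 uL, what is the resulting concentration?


C2 = C1 * V1 / V2
C2 = 403 * 46 / 78
C2 = 237.6667 uM

237.6667 uM


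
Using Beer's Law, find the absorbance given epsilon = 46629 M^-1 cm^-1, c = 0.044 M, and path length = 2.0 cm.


A = epsilon * c * l
A = 46629 * 0.044 * 2.0
A = 4103.352

4103.352


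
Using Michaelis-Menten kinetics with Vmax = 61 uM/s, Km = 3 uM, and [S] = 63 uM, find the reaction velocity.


v = Vmax * [S] / (Km + [S])
v = 61 * 63 / (3 + 63)
v = 58.2273 uM/s

58.2273 uM/s


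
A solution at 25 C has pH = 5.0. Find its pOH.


pOH = 14 - pH
pOH = 14 - 5.0
pOH = 9.0

9.0


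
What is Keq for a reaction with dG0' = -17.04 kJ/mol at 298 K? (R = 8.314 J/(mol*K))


Keq = exp(-dG0 * 1000 / (R * T))
Keq = exp(-(-17.04) * 1000 / (8.314 * 298))
Keq = 970.3931

970.3931


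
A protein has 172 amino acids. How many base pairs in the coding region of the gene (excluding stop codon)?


Each amino acid = 1 codon = 3 bp
bp = 172 * 3 = 516 bp

516 bp


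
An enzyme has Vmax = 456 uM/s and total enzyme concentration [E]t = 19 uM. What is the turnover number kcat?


kcat = Vmax / [E]t
kcat = 456 / 19
kcat = 24.0 s^-1

24.0 s^-1


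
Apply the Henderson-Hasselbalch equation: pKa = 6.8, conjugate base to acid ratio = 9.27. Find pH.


pH = pKa + log10([A-]/[HA])
pH = 6.8 + log10(9.27)
pH = 7.7671

7.7671


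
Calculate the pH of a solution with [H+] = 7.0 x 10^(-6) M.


pH = -log10([H+])
pH = -log10(7.0 x 10^(-6))
pH = 5.1549

5.1549


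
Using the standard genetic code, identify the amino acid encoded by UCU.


Standard genetic code lookup.
Codon UCU -> Ser

Ser


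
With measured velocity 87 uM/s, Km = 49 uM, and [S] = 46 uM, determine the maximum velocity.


Vmax = v * (Km + [S]) / [S]
Vmax = 87 * (49 + 46) / 46
Vmax = 179.6739 uM/s

179.6739 uM/s


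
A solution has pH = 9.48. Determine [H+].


[H+] = 10^(-pH)
[H+] = 10^(-9.48)
[H+] = 3.311e-10 M

3.311e-10 M


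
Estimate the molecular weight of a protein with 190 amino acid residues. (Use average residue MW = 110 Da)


MW = n_residues * 110 Da
MW = 190 * 110
MW = 20900 Da

20900 Da


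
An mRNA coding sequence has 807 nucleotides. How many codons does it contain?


codons = nucleotides / 3
codons = 807 / 3 = 269

269


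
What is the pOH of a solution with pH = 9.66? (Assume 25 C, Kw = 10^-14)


pOH = 14 - pH
pOH = 14 - 9.66
pOH = 4.34

4.34


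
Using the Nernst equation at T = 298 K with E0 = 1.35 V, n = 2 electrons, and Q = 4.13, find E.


E = E0 - (RT/nF) * ln(Q)
E = 1.35 - (8.314 * 298 / (2 * 96485)) * ln(4.13)
E = 1.3318 V

1.3318 V


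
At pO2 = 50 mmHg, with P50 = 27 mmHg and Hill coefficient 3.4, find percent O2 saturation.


Y = pO2^n / (P50^n + pO2^n)
Y = 50^3.4 / (27^3.4 + 50^3.4)
Y = 89.04%

89.04%


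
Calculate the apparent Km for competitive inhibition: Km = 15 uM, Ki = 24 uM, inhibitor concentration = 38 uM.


Km_app = Km * (1 + [I]/Ki)
Km_app = 15 * (1 + 38/24)
Km_app = 38.75 uM

38.75 uM


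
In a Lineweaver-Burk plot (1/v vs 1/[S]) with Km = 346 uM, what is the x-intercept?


x-intercept = -1/Km
= -1/346
= -0.0029 1/uM

-0.0029 1/uM


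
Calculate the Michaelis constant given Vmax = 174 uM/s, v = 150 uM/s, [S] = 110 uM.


Km = [S] * (Vmax - v) / v
Km = 110 * (174 - 150) / 150
Km = 17.6 uM

17.6 uM


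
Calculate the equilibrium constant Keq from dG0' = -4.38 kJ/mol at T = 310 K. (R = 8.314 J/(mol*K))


Keq = exp(-dG0 * 1000 / (R * T))
Keq = exp(-(-4.38) * 1000 / (8.314 * 310))
Keq = 5.4708

5.4708


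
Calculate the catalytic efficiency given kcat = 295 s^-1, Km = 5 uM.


Catalytic efficiency = kcat / Km
= 295 / 5
= 59.0 uM^-1*s^-1

59.0 uM^-1*s^-1


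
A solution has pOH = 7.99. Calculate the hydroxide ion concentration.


[OH-] = 10^(-pOH)
[OH-] = 10^(-7.99)
[OH-] = 1.023e-08 M

1.023e-08 M


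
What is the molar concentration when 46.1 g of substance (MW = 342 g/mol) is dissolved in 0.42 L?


C = (mass / MW) / volume
C = (46.1 / 342) / 0.42
C = 0.3209 M

0.3209 M


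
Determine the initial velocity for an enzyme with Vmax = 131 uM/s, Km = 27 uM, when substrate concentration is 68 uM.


v = Vmax * [S] / (Km + [S])
v = 131 * 68 / (27 + 68)
v = 93.7684 uM/s

93.7684 uM/s


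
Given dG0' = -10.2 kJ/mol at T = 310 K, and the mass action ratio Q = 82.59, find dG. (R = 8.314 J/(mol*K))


dG = dG0' + RT * ln(Q) / 1000
dG = -10.2 + 8.314 * 310 * ln(82.59) / 1000
dG = 1.1761 kJ/mol

1.1761 kJ/mol


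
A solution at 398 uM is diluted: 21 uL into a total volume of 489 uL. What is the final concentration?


C2 = C1 * V1 / V2
C2 = 398 * 21 / 489
C2 = 17.092 uM

17.092 uM


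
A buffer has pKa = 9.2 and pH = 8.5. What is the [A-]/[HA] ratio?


[A-]/[HA] = 10^(pH - pKa)
= 10^(8.5 - 9.2)
= 0.1995

0.1995


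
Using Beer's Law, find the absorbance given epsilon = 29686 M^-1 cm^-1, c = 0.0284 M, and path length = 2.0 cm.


A = epsilon * c * l
A = 29686 * 0.0284 * 2.0
A = 1686.1648

1686.1648


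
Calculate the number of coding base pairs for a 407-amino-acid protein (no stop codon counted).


Each amino acid = 1 codon = 3 bp
bp = 407 * 3 = 1221 bp

1221 bp


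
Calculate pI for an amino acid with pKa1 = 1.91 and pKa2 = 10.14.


pI = (pKa1 + pKa2) / 2
pI = (1.91 + 10.14) / 2
pI = 6.025

6.025


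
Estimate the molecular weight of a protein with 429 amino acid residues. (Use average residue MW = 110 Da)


MW = n_residues * 110 Da
MW = 429 * 110
MW = 47190 Da

47190 Da


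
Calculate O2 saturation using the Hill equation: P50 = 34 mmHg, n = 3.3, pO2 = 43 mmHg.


Y = pO2^n / (P50^n + pO2^n)
Y = 43^3.3 / (34^3.3 + 43^3.3)
Y = 68.46%

68.46%


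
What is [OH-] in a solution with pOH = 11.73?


[OH-] = 10^(-pOH)
[OH-] = 10^(-11.73)
[OH-] = 1.862e-12 M

1.862e-12 M
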